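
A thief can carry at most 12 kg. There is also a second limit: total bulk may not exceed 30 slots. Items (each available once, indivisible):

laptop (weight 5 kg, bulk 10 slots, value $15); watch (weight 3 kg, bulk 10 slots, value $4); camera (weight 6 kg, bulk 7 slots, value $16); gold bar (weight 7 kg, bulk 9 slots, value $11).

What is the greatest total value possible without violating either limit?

$31

Feasible sets respecting both limits:
- laptop+camera: weight 11, bulk 17, value 31
- laptop+gold bar: weight 12, bulk 19, value 26
- watch+camera: weight 9, bulk 17, value 20
- laptop+watch: weight 8, bulk 20, value 19
Best: $31.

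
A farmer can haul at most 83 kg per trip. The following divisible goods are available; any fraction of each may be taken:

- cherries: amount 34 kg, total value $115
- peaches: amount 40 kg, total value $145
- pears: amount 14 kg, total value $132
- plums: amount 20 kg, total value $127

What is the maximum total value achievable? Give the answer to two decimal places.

Take in order of value per unit:
- pears (132/14 per unit): all 14 → value 132, running total 132.00
- plums (127/20 per unit): all 20 → value 127, running total 259.00
- peaches (145/40 per unit): all 40 → value 145, running total 404.00
- cherries (115/34 per unit): 9 of 34 → value 9×115/34 = 30.4412, running total 434.44
Total 434.44.

434.44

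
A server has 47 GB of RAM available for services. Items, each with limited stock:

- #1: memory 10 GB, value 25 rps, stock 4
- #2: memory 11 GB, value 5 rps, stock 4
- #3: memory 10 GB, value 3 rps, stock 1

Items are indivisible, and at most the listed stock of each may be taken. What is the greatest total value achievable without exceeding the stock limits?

100 rps

Best selections within memory 47 and stock limits:
- 4×#1: memory 40, value 100
- 3×#1 + 1×#2: memory 41, value 80
Best: 100 rps.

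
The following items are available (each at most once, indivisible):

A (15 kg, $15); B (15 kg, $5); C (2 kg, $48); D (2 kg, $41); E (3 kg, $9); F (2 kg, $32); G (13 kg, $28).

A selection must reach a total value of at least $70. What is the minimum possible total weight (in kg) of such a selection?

4

Subsets with value ≥ 70, sorted by total weight:
- C+D: weight 4, value 89
- C+F: weight 4, value 80
Minimum weight: 4 kg.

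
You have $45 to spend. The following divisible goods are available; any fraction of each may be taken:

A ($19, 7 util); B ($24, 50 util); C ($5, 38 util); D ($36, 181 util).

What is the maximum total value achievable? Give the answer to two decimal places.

227.33

Take in order of value per unit:
- C (38/5 per unit): all 5 → value 38, running total 38.00
- D (181/36 per unit): all 36 → value 181, running total 219.00
- B (50/24 per unit): 4 of 24 → value 4×50/24 = 8.3333, running total 227.33
Total 227.33.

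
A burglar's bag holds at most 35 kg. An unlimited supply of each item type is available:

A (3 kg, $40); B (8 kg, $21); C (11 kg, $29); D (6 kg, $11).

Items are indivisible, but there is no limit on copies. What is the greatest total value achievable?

Best value-per-unit is A at 40/3, and filling with it alone uses weight 11×3=33. No mix of the others beats 11×40 = 440.

$440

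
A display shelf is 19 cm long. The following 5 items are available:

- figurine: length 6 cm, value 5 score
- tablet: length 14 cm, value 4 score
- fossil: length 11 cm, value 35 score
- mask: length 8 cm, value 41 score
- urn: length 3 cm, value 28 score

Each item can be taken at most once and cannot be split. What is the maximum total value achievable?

Check high-value combinations within 19 cm:
- fossil+mask: length 11+8=19, value 35+41=76
- figurine+mask+urn: length 6+8+3=17, value 5+41+28=74
- mask+urn: length 8+3=11, value 41+28=69
Best: 76 score.

76 score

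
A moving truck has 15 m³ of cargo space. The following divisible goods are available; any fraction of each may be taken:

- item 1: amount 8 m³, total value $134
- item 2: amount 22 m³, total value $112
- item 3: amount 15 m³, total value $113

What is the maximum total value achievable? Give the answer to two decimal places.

186.73

Take in order of value per unit:
- item 1 (134/8 per unit): all 8 → value 134, running total 134.00
- item 3 (113/15 per unit): 7 of 15 → value 7×113/15 = 52.7333, running total 186.73
Total 186.73.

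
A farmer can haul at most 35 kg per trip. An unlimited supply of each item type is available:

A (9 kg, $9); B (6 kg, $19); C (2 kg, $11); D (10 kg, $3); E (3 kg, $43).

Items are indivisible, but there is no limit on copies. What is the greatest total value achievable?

Best value-per-unit is E at 43/3; filling with it alone gives 11×43 = 473.
Optimal mix: 1×C + 11×E → weight 35, value 484.

$484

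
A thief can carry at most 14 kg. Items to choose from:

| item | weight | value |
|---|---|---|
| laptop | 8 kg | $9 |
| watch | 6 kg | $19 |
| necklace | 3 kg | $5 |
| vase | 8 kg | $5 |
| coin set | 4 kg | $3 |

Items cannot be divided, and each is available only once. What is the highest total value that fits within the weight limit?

$28

This is a 0/1 knapsack; check combinations near the capacity.
- laptop+watch: weight 8+6=14, value 9+19=28
- watch+necklace+coin set: weight 6+3+4=13, value 19+5+3=27
- watch+necklace: weight 6+3=9, value 19+5=24
Best: $28.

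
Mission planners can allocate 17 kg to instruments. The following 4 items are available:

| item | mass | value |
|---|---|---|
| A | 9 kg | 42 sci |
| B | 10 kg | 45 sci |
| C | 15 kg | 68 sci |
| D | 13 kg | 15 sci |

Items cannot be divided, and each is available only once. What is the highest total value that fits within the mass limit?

68 sci

This is a 0/1 knapsack; check combinations near the capacity.
- C: mass 15, value 68
- B: mass 10, value 45
- A: mass 9, value 42
Best: 68 sci.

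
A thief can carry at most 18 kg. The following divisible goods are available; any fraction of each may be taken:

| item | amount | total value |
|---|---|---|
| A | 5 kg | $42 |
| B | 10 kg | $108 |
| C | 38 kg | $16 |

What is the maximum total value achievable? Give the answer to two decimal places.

Take in order of value per unit:
- B (108/10 per unit): all 10 → value 108, running total 108.00
- A (42/5 per unit): all 5 → value 42, running total 150.00
- C (16/38 per unit): 3 of 38 → value 3×16/38 = 1.2632, running total 151.26
Total 151.26.

151.26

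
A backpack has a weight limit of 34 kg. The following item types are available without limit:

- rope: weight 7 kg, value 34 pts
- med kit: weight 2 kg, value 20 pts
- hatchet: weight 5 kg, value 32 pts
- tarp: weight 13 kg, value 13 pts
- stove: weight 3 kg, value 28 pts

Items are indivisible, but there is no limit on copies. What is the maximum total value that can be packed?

Best value-per-unit is med kit at 20/2, and filling with it alone uses weight 17×2=34. No mix of the others beats 17×20 = 340.

340 pts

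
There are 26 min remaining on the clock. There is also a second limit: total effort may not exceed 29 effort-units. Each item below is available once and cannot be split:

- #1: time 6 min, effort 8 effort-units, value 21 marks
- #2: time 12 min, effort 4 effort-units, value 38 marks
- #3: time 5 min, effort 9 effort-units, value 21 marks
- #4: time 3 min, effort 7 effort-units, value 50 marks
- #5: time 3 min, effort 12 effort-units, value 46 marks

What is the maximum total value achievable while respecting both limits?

134 marks

Feasible sets respecting both limits:
- #2+#4+#5: time 18, effort 23, value 134
- #1+#2+#3+#4: time 26, effort 28, value 130
- #1+#4+#5: time 12, effort 27, value 117
Best: 134 marks.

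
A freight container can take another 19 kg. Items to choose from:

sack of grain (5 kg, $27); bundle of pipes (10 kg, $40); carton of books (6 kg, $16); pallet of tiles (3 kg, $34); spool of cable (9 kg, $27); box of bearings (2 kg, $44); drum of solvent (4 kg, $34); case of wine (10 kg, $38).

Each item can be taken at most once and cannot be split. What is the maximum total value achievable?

Check high-value combinations within 19 kg:
- bundle of pipes+pallet of tiles+box of bearings+drum of solvent: weight 10+3+2+4=19, value 40+34+44+34=152
- pallet of tiles+box of bearings+drum of solvent+case of wine: weight 3+2+4+10=19, value 34+44+34+38=150
- sack of grain+pallet of tiles+box of bearings+drum of solvent: weight 5+3+2+4=14, value 27+34+44+34=139
- pallet of tiles+spool of cable+box of bearings+drum of solvent: weight 3+9+2+4=18, value 34+27+44+34=139
- sack of grain+pallet of tiles+spool of cable+box of bearings: weight 5+3+9+2=19, value 27+34+27+44=132
Best: $152.

$152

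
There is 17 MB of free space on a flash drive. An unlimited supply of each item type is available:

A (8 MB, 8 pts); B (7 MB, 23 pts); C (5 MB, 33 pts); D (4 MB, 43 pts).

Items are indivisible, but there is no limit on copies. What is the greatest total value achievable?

Best value-per-unit is D at 43/4, and filling with it alone uses size 4×4=16. No mix of the others beats 4×43 = 172.

172 pts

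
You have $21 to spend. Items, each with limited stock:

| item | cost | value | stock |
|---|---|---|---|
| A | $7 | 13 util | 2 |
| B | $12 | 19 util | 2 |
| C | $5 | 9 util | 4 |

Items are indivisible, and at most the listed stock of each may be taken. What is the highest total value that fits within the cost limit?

36 util

Best selections within cost 21 and stock limits:
- 4×C: cost 20, value 36
- 2×A + 1×C: cost 19, value 35
- 1×A + 1×B: cost 19, value 32
- 1×A + 2×C: cost 17, value 31
Best: 36 util.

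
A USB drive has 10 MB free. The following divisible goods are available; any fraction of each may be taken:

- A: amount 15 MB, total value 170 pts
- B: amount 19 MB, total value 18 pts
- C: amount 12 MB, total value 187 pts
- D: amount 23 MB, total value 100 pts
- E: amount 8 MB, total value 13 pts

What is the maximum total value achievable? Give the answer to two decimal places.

155.83

Take in order of value per unit:
- C (187/12 per unit): 10 of 12 → value 10×187/12 = 155.8333, running total 155.83
Total 155.83.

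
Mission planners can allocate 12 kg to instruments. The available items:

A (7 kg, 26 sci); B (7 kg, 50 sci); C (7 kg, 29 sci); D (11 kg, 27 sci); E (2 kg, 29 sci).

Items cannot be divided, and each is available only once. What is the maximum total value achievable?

79 sci

Check high-value combinations within 12 kg:
- B+E: mass 7+2=9, value 50+29=79
- C+E: mass 7+2=9, value 29+29=58
- A+E: mass 7+2=9, value 26+29=55
- B: mass 7, value 50
Best: 79 sci.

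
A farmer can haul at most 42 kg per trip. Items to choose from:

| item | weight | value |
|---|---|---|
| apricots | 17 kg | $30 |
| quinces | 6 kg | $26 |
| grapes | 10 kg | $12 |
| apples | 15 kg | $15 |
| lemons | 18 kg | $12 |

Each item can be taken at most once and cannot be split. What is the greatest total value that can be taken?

$71

This is a 0/1 knapsack; check combinations near the capacity.
- apricots+quinces+apples: weight 17+6+15=38, value 30+26+15=71
- apricots+quinces+grapes: weight 17+6+10=33, value 30+26+12=68
- apricots+quinces+lemons: weight 17+6+18=41, value 30+26+12=68
- apricots+grapes+apples: weight 17+10+15=42, value 30+12+15=57
Best: $71.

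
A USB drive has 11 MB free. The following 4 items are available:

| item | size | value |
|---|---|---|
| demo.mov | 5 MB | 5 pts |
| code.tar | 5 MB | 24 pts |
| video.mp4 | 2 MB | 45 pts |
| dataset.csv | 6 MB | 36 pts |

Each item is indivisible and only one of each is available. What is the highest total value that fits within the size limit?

81 pts

Check high-value combinations within 11 MB:
- video.mp4+dataset.csv: size 2+6=8, value 45+36=81
- code.tar+video.mp4: size 5+2=7, value 24+45=69
- code.tar+dataset.csv: size 5+6=11, value 24+36=60
- demo.mov+video.mp4: size 5+2=7, value 5+45=50
- video.mp4: size 2, value 45
Best: 81 pts.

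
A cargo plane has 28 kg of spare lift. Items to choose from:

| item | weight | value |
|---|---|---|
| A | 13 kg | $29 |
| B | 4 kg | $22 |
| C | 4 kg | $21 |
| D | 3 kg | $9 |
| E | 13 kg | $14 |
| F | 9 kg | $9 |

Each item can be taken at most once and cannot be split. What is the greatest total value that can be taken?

$81

This is a 0/1 knapsack; check combinations near the capacity.
- A+B+C+D: weight 13+4+4+3=24, value 29+22+21+9=81
- A+B+C: weight 13+4+4=21, value 29+22+21=72
- B+C+D+E: weight 4+4+3+13=24, value 22+21+9+14=66
- B+C+D+F: weight 4+4+3+9=20, value 22+21+9+9=61
Best: $81.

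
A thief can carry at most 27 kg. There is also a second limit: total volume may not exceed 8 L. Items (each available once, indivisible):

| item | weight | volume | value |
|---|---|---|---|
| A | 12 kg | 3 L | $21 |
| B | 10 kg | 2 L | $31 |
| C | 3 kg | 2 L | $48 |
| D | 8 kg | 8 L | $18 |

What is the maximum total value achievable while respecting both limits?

$100

Feasible sets respecting both limits:
- A+B+C: weight 25, volume 7, value 100
- B+C: weight 13, volume 4, value 79
- A+C: weight 15, volume 5, value 69
Best: $100.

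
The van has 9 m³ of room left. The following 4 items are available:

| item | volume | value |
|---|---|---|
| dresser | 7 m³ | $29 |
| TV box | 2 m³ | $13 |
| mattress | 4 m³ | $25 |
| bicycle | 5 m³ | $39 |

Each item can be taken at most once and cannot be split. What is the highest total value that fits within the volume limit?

Check high-value combinations within 9 m³:
- mattress+bicycle: volume 4+5=9, value 25+39=64
- TV box+bicycle: volume 2+5=7, value 13+39=52
- dresser+TV box: volume 7+2=9, value 29+13=42
Best: $64.

$64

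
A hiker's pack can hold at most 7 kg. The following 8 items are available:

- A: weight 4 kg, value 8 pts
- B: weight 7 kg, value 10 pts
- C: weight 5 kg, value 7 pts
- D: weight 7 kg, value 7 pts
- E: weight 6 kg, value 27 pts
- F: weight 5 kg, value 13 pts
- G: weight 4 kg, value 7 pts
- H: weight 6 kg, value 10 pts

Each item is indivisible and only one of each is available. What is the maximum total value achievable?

27 pts

Check high-value combinations within 7 kg:
- E: weight 6, value 27
- F: weight 5, value 13
- H: weight 6, value 10
Best: 27 pts.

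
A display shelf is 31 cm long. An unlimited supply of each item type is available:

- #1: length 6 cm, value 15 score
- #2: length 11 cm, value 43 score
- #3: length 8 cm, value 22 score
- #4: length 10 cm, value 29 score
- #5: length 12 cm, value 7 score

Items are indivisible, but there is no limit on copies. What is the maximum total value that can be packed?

Best value-per-unit is #2 at 43/11; filling with it alone gives 2×43 = 86.
Optimal mix: 2×#2 + 1×#3 → length 30, value 108.

108 score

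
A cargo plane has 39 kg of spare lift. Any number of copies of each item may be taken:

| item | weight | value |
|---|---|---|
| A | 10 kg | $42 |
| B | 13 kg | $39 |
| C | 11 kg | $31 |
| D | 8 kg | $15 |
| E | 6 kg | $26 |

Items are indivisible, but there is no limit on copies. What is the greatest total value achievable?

Best value-per-unit is E at 26/6; filling with it alone gives 6×26 = 156.
Optimal mix: 2×A + 3×E → weight 38, value 162.

$162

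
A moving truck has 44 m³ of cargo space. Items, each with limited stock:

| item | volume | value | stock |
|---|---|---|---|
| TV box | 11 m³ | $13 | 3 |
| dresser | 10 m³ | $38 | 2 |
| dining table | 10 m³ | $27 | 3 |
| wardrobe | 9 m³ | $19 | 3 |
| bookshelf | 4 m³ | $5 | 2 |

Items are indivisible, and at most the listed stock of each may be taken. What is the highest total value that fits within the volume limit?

$135

Best selections within volume 44 and stock limits:
- 2×dresser + 2×dining table + 1×bookshelf: volume 44, value 135
- 2×dresser + 2×dining table: volume 40, value 130
- 2×dresser + 1×dining table + 1×wardrobe + 1×bookshelf: volume 43, value 127
Best: $135.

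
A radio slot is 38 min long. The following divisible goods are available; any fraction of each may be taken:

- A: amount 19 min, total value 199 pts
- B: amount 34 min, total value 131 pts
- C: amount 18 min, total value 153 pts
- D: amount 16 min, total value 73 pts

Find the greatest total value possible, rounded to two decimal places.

356.56

Take in order of value per unit:
- A (199/19 per unit): all 19 → value 199, running total 199.00
- C (153/18 per unit): all 18 → value 153, running total 352.00
- D (73/16 per unit): 1 of 16 → value 1×73/16 = 4.5625, running total 356.56
Total 356.56.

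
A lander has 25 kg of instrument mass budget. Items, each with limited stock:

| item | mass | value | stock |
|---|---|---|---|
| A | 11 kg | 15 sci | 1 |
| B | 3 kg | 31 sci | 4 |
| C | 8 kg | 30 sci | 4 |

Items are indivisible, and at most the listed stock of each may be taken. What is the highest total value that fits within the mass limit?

154 sci

Best selections within mass 25 and stock limits:
- 4×B + 1×C: mass 20, value 154
- 3×B + 2×C: mass 25, value 153
- 1×A + 4×B: mass 23, value 139
Best: 154 sci.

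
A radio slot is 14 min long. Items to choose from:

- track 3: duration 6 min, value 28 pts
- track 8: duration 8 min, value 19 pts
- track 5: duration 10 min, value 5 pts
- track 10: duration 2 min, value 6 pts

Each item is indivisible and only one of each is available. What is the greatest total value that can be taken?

Check high-value combinations within 14 min:
- track 3+track 8: duration 6+8=14, value 28+19=47
- track 3+track 10: duration 6+2=8, value 28+6=34
- track 3: duration 6, value 28
- track 8+track 10: duration 8+2=10, value 19+6=25
- track 8: duration 8, value 19
Best: 47 pts.

47 pts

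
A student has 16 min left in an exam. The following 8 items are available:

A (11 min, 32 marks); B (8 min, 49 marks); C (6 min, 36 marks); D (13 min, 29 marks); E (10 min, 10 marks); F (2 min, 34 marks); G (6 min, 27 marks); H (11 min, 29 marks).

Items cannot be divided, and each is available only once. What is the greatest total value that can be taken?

119 marks

Check high-value combinations within 16 min:
- B+C+F: time 8+6+2=16, value 49+36+34=119
- B+F+G: time 8+2+6=16, value 49+34+27=110
- C+F+G: time 6+2+6=14, value 36+34+27=97
- B+C: time 8+6=14, value 49+36=85
Best: 119 marks.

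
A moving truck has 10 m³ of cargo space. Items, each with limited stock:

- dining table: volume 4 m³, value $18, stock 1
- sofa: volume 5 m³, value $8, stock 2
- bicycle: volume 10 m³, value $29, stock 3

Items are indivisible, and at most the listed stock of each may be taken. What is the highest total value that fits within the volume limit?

Best selections within volume 10 and stock limits:
- 1×bicycle: volume 10, value 29
- 1×dining table + 1×sofa: volume 9, value 26
- 1×dining table: volume 4, value 18
Best: $29.

$29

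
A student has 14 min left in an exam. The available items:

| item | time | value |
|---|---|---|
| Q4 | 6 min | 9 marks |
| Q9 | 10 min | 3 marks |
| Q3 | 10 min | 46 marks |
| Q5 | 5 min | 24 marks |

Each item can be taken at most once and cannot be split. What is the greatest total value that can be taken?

46 marks

Check high-value combinations within 14 min:
- Q3: time 10, value 46
- Q4+Q5: time 6+5=11, value 9+24=33
- Q5: time 5, value 24
Best: 46 marks.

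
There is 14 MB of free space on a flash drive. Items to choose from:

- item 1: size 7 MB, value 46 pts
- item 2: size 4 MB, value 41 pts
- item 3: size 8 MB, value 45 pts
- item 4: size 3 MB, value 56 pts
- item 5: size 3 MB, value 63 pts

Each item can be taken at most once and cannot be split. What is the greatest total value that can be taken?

165 pts

Check high-value combinations within 14 MB:
- item 1+item 4+item 5: size 7+3+3=13, value 46+56+63=165
- item 3+item 4+item 5: size 8+3+3=14, value 45+56+63=164
- item 2+item 4+item 5: size 4+3+3=10, value 41+56+63=160
Best: 165 pts.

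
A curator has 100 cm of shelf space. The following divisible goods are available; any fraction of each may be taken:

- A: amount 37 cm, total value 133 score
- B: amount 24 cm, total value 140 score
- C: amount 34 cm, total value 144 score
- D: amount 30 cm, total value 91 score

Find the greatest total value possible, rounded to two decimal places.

Take in order of value per unit:
- B (140/24 per unit): all 24 → value 140, running total 140.00
- C (144/34 per unit): all 34 → value 144, running total 284.00
- A (133/37 per unit): all 37 → value 133, running total 417.00
- D (91/30 per unit): 5 of 30 → value 5×91/30 = 15.1667, running total 432.17
Total 432.17.

432.17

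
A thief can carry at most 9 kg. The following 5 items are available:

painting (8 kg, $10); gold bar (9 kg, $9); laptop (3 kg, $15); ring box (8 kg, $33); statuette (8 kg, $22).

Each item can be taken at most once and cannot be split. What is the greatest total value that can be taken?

$33

Check high-value combinations within 9 kg:
- ring box: weight 8, value 33
- statuette: weight 8, value 22
- laptop: weight 3, value 15
- painting: weight 8, value 10
- gold bar: weight 9, value 9
Best: $33.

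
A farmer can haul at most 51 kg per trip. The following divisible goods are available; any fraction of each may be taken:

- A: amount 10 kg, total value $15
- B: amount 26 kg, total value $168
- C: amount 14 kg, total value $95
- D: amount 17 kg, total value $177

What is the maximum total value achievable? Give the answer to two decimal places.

Take in order of value per unit:
- D (177/17 per unit): all 17 → value 177, running total 177.00
- C (95/14 per unit): all 14 → value 95, running total 272.00
- B (168/26 per unit): 20 of 26 → value 20×168/26 = 129.2308, running total 401.23
Total 401.23.

401.23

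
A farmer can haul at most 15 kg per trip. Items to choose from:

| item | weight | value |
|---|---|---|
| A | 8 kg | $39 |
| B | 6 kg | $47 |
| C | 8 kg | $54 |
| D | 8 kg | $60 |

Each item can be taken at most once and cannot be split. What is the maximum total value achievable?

$107

This is a 0/1 knapsack; check combinations near the capacity.
- B+D: weight 6+8=14, value 47+60=107
- B+C: weight 6+8=14, value 47+54=101
- A+B: weight 8+6=14, value 39+47=86
- D: weight 8, value 60
- C: weight 8, value 54
Best: $107.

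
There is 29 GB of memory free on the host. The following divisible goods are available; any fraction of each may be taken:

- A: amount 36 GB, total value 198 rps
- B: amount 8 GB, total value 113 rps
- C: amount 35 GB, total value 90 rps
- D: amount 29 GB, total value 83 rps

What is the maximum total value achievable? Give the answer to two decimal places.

228.50

Take in order of value per unit:
- B (113/8 per unit): all 8 → value 113, running total 113.00
- A (198/36 per unit): 21 of 36 → value 21×198/36 = 115.5000, running total 228.50
Total 228.50.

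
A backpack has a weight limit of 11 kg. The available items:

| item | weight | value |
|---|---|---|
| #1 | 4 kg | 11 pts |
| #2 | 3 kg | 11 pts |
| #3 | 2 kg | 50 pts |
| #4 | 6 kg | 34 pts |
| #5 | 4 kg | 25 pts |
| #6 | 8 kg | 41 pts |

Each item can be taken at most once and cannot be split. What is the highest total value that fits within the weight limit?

95 pts

This is a 0/1 knapsack; check combinations near the capacity.
- #2+#3+#4: weight 3+2+6=11, value 11+50+34=95
- #3+#6: weight 2+8=10, value 50+41=91
- #2+#3+#5: weight 3+2+4=9, value 11+50+25=86
- #1+#3+#5: weight 4+2+4=10, value 11+50+25=86
- #3+#4: weight 2+6=8, value 50+34=84
Best: 95 pts.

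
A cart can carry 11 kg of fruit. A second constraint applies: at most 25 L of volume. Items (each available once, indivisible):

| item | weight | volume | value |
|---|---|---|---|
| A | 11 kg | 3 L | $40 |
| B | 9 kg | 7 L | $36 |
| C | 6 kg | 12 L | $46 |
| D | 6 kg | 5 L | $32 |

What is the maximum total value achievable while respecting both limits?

Feasible sets respecting both limits:
- C: weight 6, volume 12, value 46
- A: weight 11, volume 3, value 40
- B: weight 9, volume 7, value 36
- D: weight 6, volume 5, value 32
Best: $46.

$46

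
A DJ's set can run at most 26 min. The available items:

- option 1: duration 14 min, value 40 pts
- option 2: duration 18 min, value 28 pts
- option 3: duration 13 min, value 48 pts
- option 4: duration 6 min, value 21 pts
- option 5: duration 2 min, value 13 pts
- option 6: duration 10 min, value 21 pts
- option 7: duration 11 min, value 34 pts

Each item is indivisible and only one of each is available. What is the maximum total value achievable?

95 pts

Check high-value combinations within 26 min:
- option 3+option 5+option 7: duration 13+2+11=26, value 48+13+34=95
- option 3+option 4+option 5: duration 13+6+2=21, value 48+21+13=82
- option 3+option 7: duration 13+11=24, value 48+34=82
- option 3+option 5+option 6: duration 13+2+10=25, value 48+13+21=82
- option 1+option 4+option 5: duration 14+6+2=22, value 40+21+13=74
Best: 95 pts.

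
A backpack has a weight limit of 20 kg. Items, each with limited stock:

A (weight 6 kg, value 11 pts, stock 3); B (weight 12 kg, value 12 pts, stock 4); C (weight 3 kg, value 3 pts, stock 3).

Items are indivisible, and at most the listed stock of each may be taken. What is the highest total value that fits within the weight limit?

Best selections within weight 20 and stock limits:
- 3×A: weight 18, value 33
- 2×A + 2×C: weight 18, value 28
- 2×A + 1×C: weight 15, value 25
- 1×A + 1×B: weight 18, value 23
Best: 33 pts.

33 pts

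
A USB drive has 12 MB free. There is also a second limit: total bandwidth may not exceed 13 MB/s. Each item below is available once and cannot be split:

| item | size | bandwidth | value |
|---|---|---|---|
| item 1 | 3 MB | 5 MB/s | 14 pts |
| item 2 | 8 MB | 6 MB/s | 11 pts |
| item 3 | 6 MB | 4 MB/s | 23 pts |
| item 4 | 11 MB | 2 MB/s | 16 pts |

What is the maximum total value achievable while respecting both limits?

37 pts

Feasible sets respecting both limits:
- item 1+item 3: size 9, bandwidth 9, value 37
- item 1+item 2: size 11, bandwidth 11, value 25
- item 3: size 6, bandwidth 4, value 23
Best: 37 pts.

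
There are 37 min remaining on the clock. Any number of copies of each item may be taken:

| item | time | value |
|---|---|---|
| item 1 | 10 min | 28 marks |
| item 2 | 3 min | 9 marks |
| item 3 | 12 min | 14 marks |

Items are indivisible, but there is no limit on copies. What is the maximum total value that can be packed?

Best value-per-unit is item 2 at 9/3; filling with it alone gives 12×9 = 108.
Optimal mix: 1×item 1 + 9×item 2 → time 37, value 109.

109 marks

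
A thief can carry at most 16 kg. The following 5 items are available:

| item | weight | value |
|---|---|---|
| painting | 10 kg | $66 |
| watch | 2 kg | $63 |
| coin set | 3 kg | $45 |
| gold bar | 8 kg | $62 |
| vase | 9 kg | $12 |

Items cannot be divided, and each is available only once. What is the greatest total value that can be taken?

$174

Check high-value combinations within 16 kg:
- painting+watch+coin set: weight 10+2+3=15, value 66+63+45=174
- watch+coin set+gold bar: weight 2+3+8=13, value 63+45+62=170
- painting+watch: weight 10+2=12, value 66+63=129
Best: $174.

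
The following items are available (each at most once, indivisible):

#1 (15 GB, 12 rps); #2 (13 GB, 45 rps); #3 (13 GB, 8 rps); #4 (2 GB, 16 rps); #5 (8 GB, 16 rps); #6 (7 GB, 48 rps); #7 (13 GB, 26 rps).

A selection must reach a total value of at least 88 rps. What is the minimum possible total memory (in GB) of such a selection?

Subsets with value ≥ 88, sorted by total memory:
- #2+#6: memory 20, value 93
- #2+#4+#6: memory 22, value 109
Minimum memory: 20 GB.

20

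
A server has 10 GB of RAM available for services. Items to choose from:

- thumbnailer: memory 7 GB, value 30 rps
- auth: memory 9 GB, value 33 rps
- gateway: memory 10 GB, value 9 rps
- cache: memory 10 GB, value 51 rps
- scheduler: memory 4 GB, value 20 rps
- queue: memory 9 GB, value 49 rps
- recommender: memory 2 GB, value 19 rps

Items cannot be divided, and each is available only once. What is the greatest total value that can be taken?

This is a 0/1 knapsack; check combinations near the capacity.
- cache: memory 10, value 51
- queue: memory 9, value 49
- thumbnailer+recommender: memory 7+2=9, value 30+19=49
- scheduler+recommender: memory 4+2=6, value 20+19=39
Best: 51 rps.

51 rps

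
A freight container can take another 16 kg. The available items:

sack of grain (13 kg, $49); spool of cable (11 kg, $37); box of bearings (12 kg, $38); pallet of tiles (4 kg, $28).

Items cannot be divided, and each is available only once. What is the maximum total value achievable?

Check high-value combinations within 16 kg:
- box of bearings+pallet of tiles: weight 12+4=16, value 38+28=66
- spool of cable+pallet of tiles: weight 11+4=15, value 37+28=65
- sack of grain: weight 13, value 49
- box of bearings: weight 12, value 38
- spool of cable: weight 11, value 37
Best: $66.

$66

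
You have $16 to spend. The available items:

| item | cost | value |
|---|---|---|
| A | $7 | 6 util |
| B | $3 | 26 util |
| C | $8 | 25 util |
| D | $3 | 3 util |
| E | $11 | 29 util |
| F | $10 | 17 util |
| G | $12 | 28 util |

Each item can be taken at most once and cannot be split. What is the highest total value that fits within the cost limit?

Check high-value combinations within $16:
- B+E: cost 3+11=14, value 26+29=55
- B+C+D: cost 3+8+3=14, value 26+25+3=54
- B+G: cost 3+12=15, value 26+28=54
Best: 55 util.

55 util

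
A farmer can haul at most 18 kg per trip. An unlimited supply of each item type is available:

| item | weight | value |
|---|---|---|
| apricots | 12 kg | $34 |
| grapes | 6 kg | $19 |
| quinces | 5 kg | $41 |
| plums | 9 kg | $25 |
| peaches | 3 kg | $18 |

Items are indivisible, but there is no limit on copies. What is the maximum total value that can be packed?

Best value-per-unit is quinces at 41/5; filling with it alone gives 3×41 = 123.
Optimal mix: 3×quinces + 1×peaches → weight 18, value 141.

$141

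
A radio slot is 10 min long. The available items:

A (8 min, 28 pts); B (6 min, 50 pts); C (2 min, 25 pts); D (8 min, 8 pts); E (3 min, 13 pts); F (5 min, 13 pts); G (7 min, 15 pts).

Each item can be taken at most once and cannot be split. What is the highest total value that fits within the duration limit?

75 pts

This is a 0/1 knapsack; check combinations near the capacity.
- B+C: duration 6+2=8, value 50+25=75
- B+E: duration 6+3=9, value 50+13=63
- A+C: duration 8+2=10, value 28+25=53
- C+E+F: duration 2+3+5=10, value 25+13+13=51
Best: 75 pts.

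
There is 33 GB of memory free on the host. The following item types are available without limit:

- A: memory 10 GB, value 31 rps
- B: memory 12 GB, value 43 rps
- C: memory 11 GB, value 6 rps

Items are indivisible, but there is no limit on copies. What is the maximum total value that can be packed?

Best value-per-unit is B at 43/12; filling with it alone gives 2×43 = 86.
Optimal mix: 2×A + 1×B → memory 32, value 105.

105 rps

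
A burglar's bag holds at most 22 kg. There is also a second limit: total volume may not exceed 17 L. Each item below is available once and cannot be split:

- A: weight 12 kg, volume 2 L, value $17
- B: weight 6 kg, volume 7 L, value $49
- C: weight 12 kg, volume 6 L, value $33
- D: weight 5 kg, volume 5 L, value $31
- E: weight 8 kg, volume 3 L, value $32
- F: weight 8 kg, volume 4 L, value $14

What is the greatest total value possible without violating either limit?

Feasible sets respecting both limits:
- B+D+E: weight 19, volume 15, value 112
- B+E+F: weight 22, volume 14, value 95
- B+D+F: weight 19, volume 16, value 94
Best: $112.

$112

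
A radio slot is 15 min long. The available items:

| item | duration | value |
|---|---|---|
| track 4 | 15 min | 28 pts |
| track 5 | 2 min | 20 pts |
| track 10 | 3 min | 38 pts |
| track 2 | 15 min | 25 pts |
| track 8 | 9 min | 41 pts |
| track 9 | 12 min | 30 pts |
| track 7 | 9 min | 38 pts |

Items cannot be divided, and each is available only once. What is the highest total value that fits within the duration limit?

Check high-value combinations within 15 min:
- track 5+track 10+track 8: duration 2+3+9=14, value 20+38+41=99
- track 5+track 10+track 7: duration 2+3+9=14, value 20+38+38=96
- track 10+track 8: duration 3+9=12, value 38+41=79
- track 10+track 7: duration 3+9=12, value 38+38=76
- track 10+track 9: duration 3+12=15, value 38+30=68
Best: 99 pts.

99 pts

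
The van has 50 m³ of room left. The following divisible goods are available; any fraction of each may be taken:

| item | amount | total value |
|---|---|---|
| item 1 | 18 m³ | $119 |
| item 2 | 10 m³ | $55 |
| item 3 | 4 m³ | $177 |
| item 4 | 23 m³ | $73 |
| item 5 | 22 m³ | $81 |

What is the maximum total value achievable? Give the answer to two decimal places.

417.27

Take in order of value per unit:
- item 3 (177/4 per unit): all 4 → value 177, running total 177.00
- item 1 (119/18 per unit): all 18 → value 119, running total 296.00
- item 2 (55/10 per unit): all 10 → value 55, running total 351.00
- item 5 (81/22 per unit): 18 of 22 → value 18×81/22 = 66.2727, running total 417.27
Total 417.27.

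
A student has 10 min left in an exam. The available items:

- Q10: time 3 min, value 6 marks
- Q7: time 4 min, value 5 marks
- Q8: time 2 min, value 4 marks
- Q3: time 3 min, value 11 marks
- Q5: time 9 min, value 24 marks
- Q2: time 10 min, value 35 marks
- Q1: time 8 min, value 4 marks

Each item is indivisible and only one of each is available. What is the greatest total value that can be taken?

Check high-value combinations within 10 min:
- Q2: time 10, value 35
- Q5: time 9, value 24
- Q10+Q7+Q3: time 3+4+3=10, value 6+5+11=22
- Q10+Q8+Q3: time 3+2+3=8, value 6+4+11=21
Best: 35 marks.

35 marks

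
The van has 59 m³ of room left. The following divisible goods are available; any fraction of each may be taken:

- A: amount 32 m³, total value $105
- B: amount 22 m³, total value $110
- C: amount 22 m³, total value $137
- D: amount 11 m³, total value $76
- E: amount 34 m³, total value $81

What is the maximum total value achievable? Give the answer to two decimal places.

Take in order of value per unit:
- D (76/11 per unit): all 11 → value 76, running total 76.00
- C (137/22 per unit): all 22 → value 137, running total 213.00
- B (110/22 per unit): all 22 → value 110, running total 323.00
- A (105/32 per unit): 4 of 32 → value 4×105/32 = 13.1250, running total 336.13
Total 336.13.

336.13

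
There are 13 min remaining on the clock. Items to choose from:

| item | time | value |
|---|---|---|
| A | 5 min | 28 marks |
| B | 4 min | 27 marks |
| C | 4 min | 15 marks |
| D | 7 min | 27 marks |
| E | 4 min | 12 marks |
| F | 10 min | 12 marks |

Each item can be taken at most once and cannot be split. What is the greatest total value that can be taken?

Check high-value combinations within 13 min:
- A+B+C: time 5+4+4=13, value 28+27+15=70
- A+B+E: time 5+4+4=13, value 28+27+12=67
- A+B: time 5+4=9, value 28+27=55
- A+D: time 5+7=12, value 28+27=55
- A+C+E: time 5+4+4=13, value 28+15+12=55
Best: 70 marks.

70 marks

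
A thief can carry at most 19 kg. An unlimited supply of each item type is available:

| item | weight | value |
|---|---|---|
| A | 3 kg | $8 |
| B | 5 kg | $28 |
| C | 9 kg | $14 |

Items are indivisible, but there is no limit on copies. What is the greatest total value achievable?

Best value-per-unit is B at 28/5; filling with it alone gives 3×28 = 84.
Optimal mix: 1×A + 3×B → weight 18, value 92.

$92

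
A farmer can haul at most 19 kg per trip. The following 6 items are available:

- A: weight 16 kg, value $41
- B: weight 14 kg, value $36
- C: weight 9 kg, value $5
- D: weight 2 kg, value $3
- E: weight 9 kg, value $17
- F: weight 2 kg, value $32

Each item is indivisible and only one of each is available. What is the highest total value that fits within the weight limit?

$73

Check high-value combinations within 19 kg:
- A+F: weight 16+2=18, value 41+32=73
- B+D+F: weight 14+2+2=18, value 36+3+32=71
- B+F: weight 14+2=16, value 36+32=68
- D+E+F: weight 2+9+2=13, value 3+17+32=52
- E+F: weight 9+2=11, value 17+32=49
Best: $73.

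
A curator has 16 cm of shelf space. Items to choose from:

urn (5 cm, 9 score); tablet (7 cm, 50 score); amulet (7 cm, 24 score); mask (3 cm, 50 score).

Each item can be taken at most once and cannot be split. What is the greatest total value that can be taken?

109 score

Check high-value combinations within 16 cm:
- urn+tablet+mask: length 5+7+3=15, value 9+50+50=109
- tablet+mask: length 7+3=10, value 50+50=100
- urn+amulet+mask: length 5+7+3=15, value 9+24+50=83
- amulet+mask: length 7+3=10, value 24+50=74
- tablet+amulet: length 7+7=14, value 50+24=74
Best: 109 score.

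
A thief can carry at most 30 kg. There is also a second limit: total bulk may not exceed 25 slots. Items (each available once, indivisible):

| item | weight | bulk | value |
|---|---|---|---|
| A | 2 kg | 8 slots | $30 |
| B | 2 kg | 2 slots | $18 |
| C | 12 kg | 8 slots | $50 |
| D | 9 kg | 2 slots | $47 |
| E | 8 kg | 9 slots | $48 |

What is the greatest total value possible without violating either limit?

$145

Feasible sets respecting both limits:
- A+B+C+D: weight 25, bulk 20, value 145
- C+D+E: weight 29, bulk 19, value 145
- A+B+D+E: weight 21, bulk 21, value 143
Best: $145.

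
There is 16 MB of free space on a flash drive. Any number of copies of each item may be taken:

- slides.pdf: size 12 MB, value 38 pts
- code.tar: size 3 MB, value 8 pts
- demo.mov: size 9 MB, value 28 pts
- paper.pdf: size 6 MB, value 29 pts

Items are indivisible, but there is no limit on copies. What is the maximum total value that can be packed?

66 pts

Best value-per-unit is paper.pdf at 29/6; filling with it alone gives 2×29 = 58.
Optimal mix: 1×code.tar + 2×paper.pdf → size 15, value 66.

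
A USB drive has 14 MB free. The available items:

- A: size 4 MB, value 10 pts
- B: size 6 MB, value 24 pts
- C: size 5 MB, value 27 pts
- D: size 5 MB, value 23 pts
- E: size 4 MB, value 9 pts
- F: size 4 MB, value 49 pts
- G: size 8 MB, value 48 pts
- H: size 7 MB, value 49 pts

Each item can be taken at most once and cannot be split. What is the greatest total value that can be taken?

99 pts

Check high-value combinations within 14 MB:
- C+D+F: size 5+5+4=14, value 27+23+49=99
- F+H: size 4+7=11, value 49+49=98
- F+G: size 4+8=12, value 49+48=97
Best: 99 pts.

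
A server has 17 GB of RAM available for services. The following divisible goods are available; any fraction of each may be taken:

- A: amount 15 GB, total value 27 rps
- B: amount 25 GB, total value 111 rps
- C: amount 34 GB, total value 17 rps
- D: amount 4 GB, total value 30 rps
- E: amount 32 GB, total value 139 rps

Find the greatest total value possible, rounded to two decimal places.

Take in order of value per unit:
- D (30/4 per unit): all 4 → value 30, running total 30.00
- B (111/25 per unit): 13 of 25 → value 13×111/25 = 57.7200, running total 87.72
Total 87.72.

87.72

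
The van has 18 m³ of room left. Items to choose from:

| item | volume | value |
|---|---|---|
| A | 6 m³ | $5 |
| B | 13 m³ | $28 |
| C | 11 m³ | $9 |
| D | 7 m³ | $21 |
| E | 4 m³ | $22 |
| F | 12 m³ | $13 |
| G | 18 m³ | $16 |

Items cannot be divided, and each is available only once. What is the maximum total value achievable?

$50

Check high-value combinations within 18 m³:
- B+E: volume 13+4=17, value 28+22=50
- A+D+E: volume 6+7+4=17, value 5+21+22=48
- D+E: volume 7+4=11, value 21+22=43
Best: $50.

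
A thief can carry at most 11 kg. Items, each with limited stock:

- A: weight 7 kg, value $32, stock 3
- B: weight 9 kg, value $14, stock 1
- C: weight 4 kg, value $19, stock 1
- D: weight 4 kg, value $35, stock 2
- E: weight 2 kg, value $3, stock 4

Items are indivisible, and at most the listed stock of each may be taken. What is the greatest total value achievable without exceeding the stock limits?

Best selections within weight 11 and stock limits:
- 2×D + 1×E: weight 10, value 73
- 2×D: weight 8, value 70
- 1×A + 1×D: weight 11, value 67
Best: $73.

$73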